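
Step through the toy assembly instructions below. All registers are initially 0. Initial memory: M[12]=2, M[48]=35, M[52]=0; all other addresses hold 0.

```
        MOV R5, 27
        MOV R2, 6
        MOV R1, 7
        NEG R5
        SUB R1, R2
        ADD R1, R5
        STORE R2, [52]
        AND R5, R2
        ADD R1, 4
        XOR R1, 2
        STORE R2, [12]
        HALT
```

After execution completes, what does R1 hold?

-24

MOV R5, 27 → R5=27
MOV R2, 6 → R2=6
MOV R1, 7 → R1=7
NEG R5 → R5=-(27)=-27
SUB R1, R2 → R1=7-6=1
ADD R1, R5 → R1=1+(-27)=-26
STORE R2, [52] → M[52]=6
AND R5, R2 → R5=(-27)&6=4
ADD R1, 4 → R1=(-26)+4=-22
XOR R1, 2 → R1=(-22)^2=-24
STORE R2, [12] → M[12]=6
halt.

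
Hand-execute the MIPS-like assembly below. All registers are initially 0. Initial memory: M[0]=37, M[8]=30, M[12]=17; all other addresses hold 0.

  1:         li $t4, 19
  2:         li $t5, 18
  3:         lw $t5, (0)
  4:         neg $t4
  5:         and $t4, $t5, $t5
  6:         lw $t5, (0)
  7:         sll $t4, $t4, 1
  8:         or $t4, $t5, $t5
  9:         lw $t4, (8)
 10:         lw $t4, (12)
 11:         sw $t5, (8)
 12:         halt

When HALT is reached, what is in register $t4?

17

after li $t4, 19: $t4=19
after li $t5, 18: $t5=18
after lw $t5, (0): $t5=M[0]=37
after neg $t4: $t4=-(19)=-19
after and $t4, $t5, $t5: $t4=37&37=37
after lw $t5, (0): $t5=M[0]=37
after sll $t4, $t4, 1: $t4=37<<1=74
after or $t4, $t5, $t5: $t4=37|37=37
after lw $t4, (8): $t4=M[8]=30
after lw $t4, (12): $t4=M[12]=17
sw $t5, (8) → M[8]=37
halt.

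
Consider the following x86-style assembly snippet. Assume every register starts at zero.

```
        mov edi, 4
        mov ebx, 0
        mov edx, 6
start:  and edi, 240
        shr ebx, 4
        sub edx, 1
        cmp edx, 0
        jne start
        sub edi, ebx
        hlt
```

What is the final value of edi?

0

mov edi, 4 → edi=4
mov ebx, 0 → ebx=0
mov edx, 6 → edx=6
and edi, 240 → edi=4&240=0
shr ebx, 4 → ebx=0>>4=0
sub edx, 1 → edx=6-1=5
cmp edx, 0  (cmp 5,0)
jne start: taken
and edi, 240 → edi=0&240=0
shr ebx, 4 → ebx=0>>4=0
sub edx, 1 → edx=5-1=4
cmp edx, 0  (cmp 4,0)
jne start: taken
and edi, 240 → edi=0&240=0
shr ebx, 4 → ebx=0>>4=0
sub edx, 1 → edx=4-1=3
cmp edx, 0  (cmp 3,0)
jne start: taken
and edi, 240 → edi=0&240=0
shr ebx, 4 → ebx=0>>4=0
sub edx, 1 → edx=3-1=2
cmp edx, 0  (cmp 2,0)
jne start: taken
and edi, 240 → edi=0&240=0
shr ebx, 4 → ebx=0>>4=0
sub edx, 1 → edx=2-1=1
cmp edx, 0  (cmp 1,0)
jne start: taken
and edi, 240 → edi=0&240=0
shr ebx, 4 → ebx=0>>4=0
sub edx, 1 → edx=1-1=0
cmp edx, 0  (cmp 0,0)
jne start: not taken
sub edi, ebx → edi=0-0=0
halt.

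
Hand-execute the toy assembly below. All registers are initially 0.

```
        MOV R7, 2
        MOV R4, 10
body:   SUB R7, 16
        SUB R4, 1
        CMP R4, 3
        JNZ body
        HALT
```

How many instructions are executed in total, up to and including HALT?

after MOV R7, 2: R7=2
after MOV R4, 10: R4=10
after SUB R7, 16: R7=2-16=-14
after SUB R4, 1: R4=10-1=9
CMP R4, 3  (cmp 9,3)
JNZ body: taken
after SUB R7, 16: R7=(-14)-16=-30
after SUB R4, 1: R4=9-1=8
CMP R4, 3  (cmp 8,3)
JNZ body: taken
after SUB R7, 16: R7=(-30)-16=-46
after SUB R4, 1: R4=8-1=7
CMP R4, 3  (cmp 7,3)
JNZ body: taken
after SUB R7, 16: R7=(-46)-16=-62
after SUB R4, 1: R4=7-1=6
CMP R4, 3  (cmp 6,3)
JNZ body: taken
after SUB R7, 16: R7=(-62)-16=-78
after SUB R4, 1: R4=6-1=5
CMP R4, 3  (cmp 5,3)
JNZ body: taken
after SUB R7, 16: R7=(-78)-16=-94
after SUB R4, 1: R4=5-1=4
CMP R4, 3  (cmp 4,3)
JNZ body: taken
after SUB R7, 16: R7=(-94)-16=-110
after SUB R4, 1: R4=4-1=3
CMP R4, 3  (cmp 3,3)
JNZ body: not taken
halt.
Total executed instructions: 31.

31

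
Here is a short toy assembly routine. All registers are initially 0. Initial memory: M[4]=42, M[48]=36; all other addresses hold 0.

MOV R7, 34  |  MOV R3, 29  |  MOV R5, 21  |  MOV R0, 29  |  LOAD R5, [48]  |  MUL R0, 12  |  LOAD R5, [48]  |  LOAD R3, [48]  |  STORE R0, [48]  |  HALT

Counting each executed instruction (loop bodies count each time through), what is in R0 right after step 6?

R7=34
R3=29
R5=21
R0=29
R5=M[48]=36
R0=29*12=348
After step 6: R0 = 348.

348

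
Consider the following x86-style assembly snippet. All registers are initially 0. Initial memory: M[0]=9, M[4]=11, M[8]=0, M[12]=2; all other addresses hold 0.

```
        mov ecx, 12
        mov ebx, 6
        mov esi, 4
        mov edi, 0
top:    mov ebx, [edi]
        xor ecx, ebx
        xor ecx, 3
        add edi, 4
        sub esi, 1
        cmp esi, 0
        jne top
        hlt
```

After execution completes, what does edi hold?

16

mov ecx, 12 → ecx=12
mov ebx, 6 → ebx=6
mov esi, 4 → esi=4
mov edi, 0 → edi=0
mov ebx, [edi] → ebx=M[0]=9
xor ecx, ebx → ecx=12^9=5
xor ecx, 3 → ecx=5^3=6
add edi, 4 → edi=0+4=4
sub esi, 1 → esi=4-1=3
cmp esi, 0  (cmp 3,0)
jne top: taken
mov ebx, [edi] → ebx=M[4]=11
xor ecx, ebx → ecx=6^11=13
xor ecx, 3 → ecx=13^3=14
add edi, 4 → edi=4+4=8
sub esi, 1 → esi=3-1=2
cmp esi, 0  (cmp 2,0)
jne top: taken
mov ebx, [edi] → ebx=M[8]=0
xor ecx, ebx → ecx=14^0=14
xor ecx, 3 → ecx=14^3=13
add edi, 4 → edi=8+4=12
sub esi, 1 → esi=2-1=1
cmp esi, 0  (cmp 1,0)
jne top: taken
mov ebx, [edi] → ebx=M[12]=2
xor ecx, ebx → ecx=13^2=15
xor ecx, 3 → ecx=15^3=12
add edi, 4 → edi=12+4=16
sub esi, 1 → esi=1-1=0
cmp esi, 0  (cmp 0,0)
jne top: not taken
halt.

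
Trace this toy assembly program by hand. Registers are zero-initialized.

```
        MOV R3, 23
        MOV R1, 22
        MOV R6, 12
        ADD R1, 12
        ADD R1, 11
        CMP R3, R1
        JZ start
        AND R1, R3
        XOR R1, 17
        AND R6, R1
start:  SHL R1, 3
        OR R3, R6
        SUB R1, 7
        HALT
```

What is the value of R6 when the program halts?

R3=23
R1=22
R6=12
R1=22+12=34
R1=34+11=45
CMP R3, R1  (cmp 23,45)
JZ start: not taken
R1=45&23=5
R1=5^17=20
R6=12&20=4
R1=20<<3=160
R3=23|4=23
R1=160-7=153
halt.

4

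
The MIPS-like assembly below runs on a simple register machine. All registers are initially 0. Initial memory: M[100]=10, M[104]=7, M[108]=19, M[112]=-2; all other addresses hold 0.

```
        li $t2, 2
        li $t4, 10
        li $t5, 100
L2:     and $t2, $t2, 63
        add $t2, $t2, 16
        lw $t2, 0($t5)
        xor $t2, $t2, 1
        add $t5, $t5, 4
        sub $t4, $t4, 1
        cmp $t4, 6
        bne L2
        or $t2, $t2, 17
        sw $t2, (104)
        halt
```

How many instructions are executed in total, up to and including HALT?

after li $t2, 2: $t2=2
after li $t4, 10: $t4=10
after li $t5, 100: $t5=100
after and $t2, $t2, 63: $t2=2&63=2
after add $t2, $t2, 16: $t2=2+16=18
after lw $t2, 0($t5): $t2=M[100]=10
after xor $t2, $t2, 1: $t2=10^1=11
after add $t5, $t5, 4: $t5=100+4=104
after sub $t4, $t4, 1: $t4=10-1=9
cmp $t4, 6  (cmp 9,6)
bne L2: taken
after and $t2, $t2, 63: $t2=11&63=11
after add $t2, $t2, 16: $t2=11+16=27
after lw $t2, 0($t5): $t2=M[104]=7
after xor $t2, $t2, 1: $t2=7^1=6
after add $t5, $t5, 4: $t5=104+4=108
after sub $t4, $t4, 1: $t4=9-1=8
cmp $t4, 6  (cmp 8,6)
bne L2: taken
after and $t2, $t2, 63: $t2=6&63=6
after add $t2, $t2, 16: $t2=6+16=22
after lw $t2, 0($t5): $t2=M[108]=19
after xor $t2, $t2, 1: $t2=19^1=18
after add $t5, $t5, 4: $t5=108+4=112
after sub $t4, $t4, 1: $t4=8-1=7
cmp $t4, 6  (cmp 7,6)
bne L2: taken
after and $t2, $t2, 63: $t2=18&63=18
after add $t2, $t2, 16: $t2=18+16=34
after lw $t2, 0($t5): $t2=M[112]=-2
after xor $t2, $t2, 1: $t2=(-2)^1=-1
after add $t5, $t5, 4: $t5=112+4=116
after sub $t4, $t4, 1: $t4=7-1=6
cmp $t4, 6  (cmp 6,6)
bne L2: not taken
after or $t2, $t2, 17: $t2=(-1)|17=-1
sw $t2, (104) → M[104]=-1
halt.
Total executed instructions: 38.

38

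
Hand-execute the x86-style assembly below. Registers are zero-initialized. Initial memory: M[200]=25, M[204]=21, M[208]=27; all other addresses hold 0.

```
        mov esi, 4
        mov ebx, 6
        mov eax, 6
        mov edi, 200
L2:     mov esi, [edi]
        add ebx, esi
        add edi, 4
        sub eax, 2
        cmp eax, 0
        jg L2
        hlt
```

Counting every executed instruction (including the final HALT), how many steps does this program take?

after mov esi, 4: esi=4
after mov ebx, 6: ebx=6
after mov eax, 6: eax=6
after mov edi, 200: edi=200
after mov esi, [edi]: esi=M[200]=25
after add ebx, esi: ebx=6+25=31
after add edi, 4: edi=200+4=204
after sub eax, 2: eax=6-2=4
cmp eax, 0  (cmp 4,0)
jg L2: taken
after mov esi, [edi]: esi=M[204]=21
after add ebx, esi: ebx=31+21=52
after add edi, 4: edi=204+4=208
after sub eax, 2: eax=4-2=2
cmp eax, 0  (cmp 2,0)
jg L2: taken
after mov esi, [edi]: esi=M[208]=27
after add ebx, esi: ebx=52+27=79
after add edi, 4: edi=208+4=212
after sub eax, 2: eax=2-2=0
cmp eax, 0  (cmp 0,0)
jg L2: not taken
halt.
Total executed instructions: 23.

23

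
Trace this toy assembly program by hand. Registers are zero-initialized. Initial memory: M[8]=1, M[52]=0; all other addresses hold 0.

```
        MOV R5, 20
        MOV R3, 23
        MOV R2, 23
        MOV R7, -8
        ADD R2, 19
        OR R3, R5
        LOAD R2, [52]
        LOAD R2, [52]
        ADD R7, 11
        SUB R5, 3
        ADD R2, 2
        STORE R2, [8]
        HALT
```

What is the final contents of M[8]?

after MOV R5, 20: R5=20
after MOV R3, 23: R3=23
after MOV R2, 23: R2=23
after MOV R7, -8: R7=-8
after ADD R2, 19: R2=23+19=42
after OR R3, R5: R3=23|20=23
after LOAD R2, [52]: R2=M[52]=0
after LOAD R2, [52]: R2=M[52]=0
after ADD R7, 11: R7=(-8)+11=3
after SUB R5, 3: R5=20-3=17
after ADD R2, 2: R2=0+2=2
STORE R2, [8] → M[8]=2
halt.

2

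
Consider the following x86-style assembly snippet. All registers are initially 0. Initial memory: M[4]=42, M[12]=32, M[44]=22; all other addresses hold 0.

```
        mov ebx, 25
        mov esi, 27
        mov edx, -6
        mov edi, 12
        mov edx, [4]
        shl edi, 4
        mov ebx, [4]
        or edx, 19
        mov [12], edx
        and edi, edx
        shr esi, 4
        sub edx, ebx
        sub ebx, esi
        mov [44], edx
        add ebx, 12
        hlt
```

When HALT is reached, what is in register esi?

1

mov ebx, 25 → ebx=25
mov esi, 27 → esi=27
mov edx, -6 → edx=-6
mov edi, 12 → edi=12
mov edx, [4] → edx=M[4]=42
shl edi, 4 → edi=12<<4=192
mov ebx, [4] → ebx=M[4]=42
or edx, 19 → edx=42|19=59
mov [12], edx → M[12]=59
and edi, edx → edi=192&59=0
shr esi, 4 → esi=27>>4=1
sub edx, ebx → edx=59-42=17
sub ebx, esi → ebx=42-1=41
mov [44], edx → M[44]=17
add ebx, 12 → ebx=41+12=53
halt.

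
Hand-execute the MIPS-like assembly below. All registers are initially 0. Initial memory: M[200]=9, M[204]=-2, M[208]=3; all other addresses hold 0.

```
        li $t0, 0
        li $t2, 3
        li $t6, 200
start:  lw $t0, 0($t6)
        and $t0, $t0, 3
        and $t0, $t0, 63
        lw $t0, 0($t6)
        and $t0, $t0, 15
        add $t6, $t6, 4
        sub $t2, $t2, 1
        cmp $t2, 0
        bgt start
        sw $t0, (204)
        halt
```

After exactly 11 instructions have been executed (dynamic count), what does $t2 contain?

2

$t0=0
$t2=3
$t6=200
$t0=M[200]=9
$t0=9&3=1
$t0=1&63=1
$t0=M[200]=9
$t0=9&15=9
$t6=200+4=204
$t2=3-1=2
cmp $t2, 0  (cmp 2,0)
After step 11: $t2 = 2.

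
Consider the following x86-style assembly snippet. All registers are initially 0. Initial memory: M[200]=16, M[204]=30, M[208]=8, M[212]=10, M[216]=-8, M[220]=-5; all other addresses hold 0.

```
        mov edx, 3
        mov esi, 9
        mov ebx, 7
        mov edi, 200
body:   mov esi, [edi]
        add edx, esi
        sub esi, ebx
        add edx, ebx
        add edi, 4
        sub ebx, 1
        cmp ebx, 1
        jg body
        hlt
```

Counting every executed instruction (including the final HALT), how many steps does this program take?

mov edx, 3 → edx=3
mov esi, 9 → esi=9
mov ebx, 7 → ebx=7
mov edi, 200 → edi=200
mov esi, [edi] → esi=M[200]=16
add edx, esi → edx=3+16=19
sub esi, ebx → esi=16-7=9
add edx, ebx → edx=19+7=26
add edi, 4 → edi=200+4=204
sub ebx, 1 → ebx=7-1=6
cmp ebx, 1  (cmp 6,1)
jg body: taken
mov esi, [edi] → esi=M[204]=30
add edx, esi → edx=26+30=56
sub esi, ebx → esi=30-6=24
add edx, ebx → edx=56+6=62
add edi, 4 → edi=204+4=208
sub ebx, 1 → ebx=6-1=5
cmp ebx, 1  (cmp 5,1)
jg body: taken
mov esi, [edi] → esi=M[208]=8
add edx, esi → edx=62+8=70
sub esi, ebx → esi=8-5=3
add edx, ebx → edx=70+5=75
add edi, 4 → edi=208+4=212
sub ebx, 1 → ebx=5-1=4
cmp ebx, 1  (cmp 4,1)
jg body: taken
mov esi, [edi] → esi=M[212]=10
add edx, esi → edx=75+10=85
sub esi, ebx → esi=10-4=6
add edx, ebx → edx=85+4=89
add edi, 4 → edi=212+4=216
sub ebx, 1 → ebx=4-1=3
cmp ebx, 1  (cmp 3,1)
jg body: taken
mov esi, [edi] → esi=M[216]=-8
add edx, esi → edx=89+(-8)=81
sub esi, ebx → esi=(-8)-3=-11
add edx, ebx → edx=81+3=84
add edi, 4 → edi=216+4=220
sub ebx, 1 → ebx=3-1=2
cmp ebx, 1  (cmp 2,1)
jg body: taken
mov esi, [edi] → esi=M[220]=-5
add edx, esi → edx=84+(-5)=79
sub esi, ebx → esi=(-5)-2=-7
add edx, ebx → edx=79+2=81
add edi, 4 → edi=220+4=224
sub ebx, 1 → ebx=2-1=1
cmp ebx, 1  (cmp 1,1)
jg body: not taken
halt.
Total executed instructions: 53.

53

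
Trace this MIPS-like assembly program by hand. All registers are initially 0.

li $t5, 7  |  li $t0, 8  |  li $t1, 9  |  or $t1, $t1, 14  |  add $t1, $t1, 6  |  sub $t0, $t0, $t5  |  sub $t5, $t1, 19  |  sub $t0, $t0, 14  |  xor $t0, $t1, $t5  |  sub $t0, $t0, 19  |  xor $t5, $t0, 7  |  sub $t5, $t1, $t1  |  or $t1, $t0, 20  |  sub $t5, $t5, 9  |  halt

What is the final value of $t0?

4

after li $t5, 7: $t5=7
after li $t0, 8: $t0=8
after li $t1, 9: $t1=9
after or $t1, $t1, 14: $t1=9|14=15
after add $t1, $t1, 6: $t1=15+6=21
after sub $t0, $t0, $t5: $t0=8-7=1
after sub $t5, $t1, 19: $t5=21-19=2
after sub $t0, $t0, 14: $t0=1-14=-13
after xor $t0, $t1, $t5: $t0=21^2=23
after sub $t0, $t0, 19: $t0=23-19=4
after xor $t5, $t0, 7: $t5=4^7=3
after sub $t5, $t1, $t1: $t5=21-21=0
after or $t1, $t0, 20: $t1=4|20=20
after sub $t5, $t5, 9: $t5=0-9=-9
halt.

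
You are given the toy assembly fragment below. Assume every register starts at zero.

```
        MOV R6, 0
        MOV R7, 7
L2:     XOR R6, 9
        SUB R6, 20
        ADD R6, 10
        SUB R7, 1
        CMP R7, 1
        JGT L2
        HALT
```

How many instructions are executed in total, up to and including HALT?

R6=0
R7=7
R6=0^9=9
R6=9-20=-11
R6=(-11)+10=-1
R7=7-1=6
CMP R7, 1  (cmp 6,1)
JGT L2: taken
R6=(-1)^9=-10
R6=(-10)-20=-30
R6=(-30)+10=-20
R7=6-1=5
CMP R7, 1  (cmp 5,1)
JGT L2: taken
R6=(-20)^9=-27
R6=(-27)-20=-47
R6=(-47)+10=-37
R7=5-1=4
CMP R7, 1  (cmp 4,1)
JGT L2: taken
R6=(-37)^9=-46
R6=(-46)-20=-66
R6=(-66)+10=-56
R7=4-1=3
CMP R7, 1  (cmp 3,1)
JGT L2: taken
R6=(-56)^9=-63
R6=(-63)-20=-83
R6=(-83)+10=-73
R7=3-1=2
CMP R7, 1  (cmp 2,1)
JGT L2: taken
R6=(-73)^9=-66
R6=(-66)-20=-86
R6=(-86)+10=-76
R7=2-1=1
CMP R7, 1  (cmp 1,1)
JGT L2: not taken
halt.
Total executed instructions: 39.

39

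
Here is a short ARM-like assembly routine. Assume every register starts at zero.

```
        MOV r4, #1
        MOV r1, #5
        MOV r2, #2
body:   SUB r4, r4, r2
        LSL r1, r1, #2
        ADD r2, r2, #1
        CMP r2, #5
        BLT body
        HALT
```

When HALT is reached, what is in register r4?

-8

after MOV r4, #1: r4=1
after MOV r1, #5: r1=5
after MOV r2, #2: r2=2
after SUB r4, r4, r2: r4=1-2=-1
after LSL r1, r1, #2: r1=5<<2=20
after ADD r2, r2, #1: r2=2+1=3
CMP r2, #5  (cmp 3,5)
BLT body: taken
after SUB r4, r4, r2: r4=(-1)-3=-4
after LSL r1, r1, #2: r1=20<<2=80
after ADD r2, r2, #1: r2=3+1=4
CMP r2, #5  (cmp 4,5)
BLT body: taken
after SUB r4, r4, r2: r4=(-4)-4=-8
after LSL r1, r1, #2: r1=80<<2=320
after ADD r2, r2, #1: r2=4+1=5
CMP r2, #5  (cmp 5,5)
BLT body: not taken
halt.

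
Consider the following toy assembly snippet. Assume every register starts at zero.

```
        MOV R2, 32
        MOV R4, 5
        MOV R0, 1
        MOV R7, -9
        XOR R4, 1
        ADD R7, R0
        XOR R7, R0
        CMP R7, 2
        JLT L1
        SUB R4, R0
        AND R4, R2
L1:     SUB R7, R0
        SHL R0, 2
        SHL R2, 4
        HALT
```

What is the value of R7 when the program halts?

MOV R2, 32 → R2=32
MOV R4, 5 → R4=5
MOV R0, 1 → R0=1
MOV R7, -9 → R7=-9
XOR R4, 1 → R4=5^1=4
ADD R7, R0 → R7=(-9)+1=-8
XOR R7, R0 → R7=(-8)^1=-7
CMP R7, 2  (cmp -7,2)
JLT L1: taken
SUB R7, R0 → R7=(-7)-1=-8
SHL R0, 2 → R0=1<<2=4
SHL R2, 4 → R2=32<<4=512
halt.

-8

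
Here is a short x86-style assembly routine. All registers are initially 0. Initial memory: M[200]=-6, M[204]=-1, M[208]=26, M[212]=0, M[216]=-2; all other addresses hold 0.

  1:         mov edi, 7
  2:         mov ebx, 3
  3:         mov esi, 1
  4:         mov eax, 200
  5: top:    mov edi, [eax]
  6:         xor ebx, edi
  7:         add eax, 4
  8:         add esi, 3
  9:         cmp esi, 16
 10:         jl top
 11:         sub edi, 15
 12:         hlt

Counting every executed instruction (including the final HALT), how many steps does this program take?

36

after mov edi, 7: edi=7
after mov ebx, 3: ebx=3
after mov esi, 1: esi=1
after mov eax, 200: eax=200
after mov edi, [eax]: edi=M[200]=-6
after xor ebx, edi: ebx=3^(-6)=-7
after add eax, 4: eax=200+4=204
after add esi, 3: esi=1+3=4
cmp esi, 16  (cmp 4,16)
jl top: taken
after mov edi, [eax]: edi=M[204]=-1
after xor ebx, edi: ebx=(-7)^(-1)=6
after add eax, 4: eax=204+4=208
after add esi, 3: esi=4+3=7
cmp esi, 16  (cmp 7,16)
jl top: taken
after mov edi, [eax]: edi=M[208]=26
after xor ebx, edi: ebx=6^26=28
after add eax, 4: eax=208+4=212
after add esi, 3: esi=7+3=10
cmp esi, 16  (cmp 10,16)
jl top: taken
after mov edi, [eax]: edi=M[212]=0
after xor ebx, edi: ebx=28^0=28
after add eax, 4: eax=212+4=216
after add esi, 3: esi=10+3=13
cmp esi, 16  (cmp 13,16)
jl top: taken
after mov edi, [eax]: edi=M[216]=-2
after xor ebx, edi: ebx=28^(-2)=-30
after add eax, 4: eax=216+4=220
after add esi, 3: esi=13+3=16
cmp esi, 16  (cmp 16,16)
jl top: not taken
after sub edi, 15: edi=(-2)-15=-17
halt.
Total executed instructions: 36.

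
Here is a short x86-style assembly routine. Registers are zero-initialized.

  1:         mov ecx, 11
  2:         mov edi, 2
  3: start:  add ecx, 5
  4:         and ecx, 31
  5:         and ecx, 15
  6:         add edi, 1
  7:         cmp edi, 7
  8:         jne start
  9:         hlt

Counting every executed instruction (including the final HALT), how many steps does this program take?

mov ecx, 11 → ecx=11
mov edi, 2 → edi=2
add ecx, 5 → ecx=11+5=16
and ecx, 31 → ecx=16&31=16
and ecx, 15 → ecx=16&15=0
add edi, 1 → edi=2+1=3
cmp edi, 7  (cmp 3,7)
jne start: taken
add ecx, 5 → ecx=0+5=5
and ecx, 31 → ecx=5&31=5
and ecx, 15 → ecx=5&15=5
add edi, 1 → edi=3+1=4
cmp edi, 7  (cmp 4,7)
jne start: taken
add ecx, 5 → ecx=5+5=10
and ecx, 31 → ecx=10&31=10
and ecx, 15 → ecx=10&15=10
add edi, 1 → edi=4+1=5
cmp edi, 7  (cmp 5,7)
jne start: taken
add ecx, 5 → ecx=10+5=15
and ecx, 31 → ecx=15&31=15
and ecx, 15 → ecx=15&15=15
add edi, 1 → edi=5+1=6
cmp edi, 7  (cmp 6,7)
jne start: taken
add ecx, 5 → ecx=15+5=20
and ecx, 31 → ecx=20&31=20
and ecx, 15 → ecx=20&15=4
add edi, 1 → edi=6+1=7
cmp edi, 7  (cmp 7,7)
jne start: not taken
halt.
Total executed instructions: 33.

33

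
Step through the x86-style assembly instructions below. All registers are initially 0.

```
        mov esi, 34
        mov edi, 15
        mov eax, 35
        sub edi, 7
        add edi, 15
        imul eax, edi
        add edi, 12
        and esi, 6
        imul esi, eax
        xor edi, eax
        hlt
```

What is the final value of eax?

805

mov esi, 34 → esi=34
mov edi, 15 → edi=15
mov eax, 35 → eax=35
sub edi, 7 → edi=15-7=8
add edi, 15 → edi=8+15=23
imul eax, edi → eax=35*23=805
add edi, 12 → edi=23+12=35
and esi, 6 → esi=34&6=2
imul esi, eax → esi=2*805=1610
xor edi, eax → edi=35^805=774
halt.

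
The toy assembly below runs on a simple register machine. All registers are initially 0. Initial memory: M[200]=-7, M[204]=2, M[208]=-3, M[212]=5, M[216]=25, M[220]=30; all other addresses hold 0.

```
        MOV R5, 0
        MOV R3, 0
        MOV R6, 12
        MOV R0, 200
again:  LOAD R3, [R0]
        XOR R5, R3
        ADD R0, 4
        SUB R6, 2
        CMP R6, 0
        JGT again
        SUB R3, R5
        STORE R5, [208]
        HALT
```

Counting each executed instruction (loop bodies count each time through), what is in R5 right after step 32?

26

R5=0
R3=0
R6=12
R0=200
R3=M[200]=-7
R5=0^(-7)=-7
R0=200+4=204
R6=12-2=10
CMP R6, 0  (cmp 10,0)
JGT again: taken
R3=M[204]=2
R5=(-7)^2=-5
R0=204+4=208
R6=10-2=8
CMP R6, 0  (cmp 8,0)
JGT again: taken
R3=M[208]=-3
R5=(-5)^(-3)=6
R0=208+4=212
R6=8-2=6
CMP R6, 0  (cmp 6,0)
JGT again: taken
R3=M[212]=5
R5=6^5=3
R0=212+4=216
R6=6-2=4
CMP R6, 0  (cmp 4,0)
JGT again: taken
R3=M[216]=25
R5=3^25=26
R0=216+4=220
R6=4-2=2
After step 32: R5 = 26.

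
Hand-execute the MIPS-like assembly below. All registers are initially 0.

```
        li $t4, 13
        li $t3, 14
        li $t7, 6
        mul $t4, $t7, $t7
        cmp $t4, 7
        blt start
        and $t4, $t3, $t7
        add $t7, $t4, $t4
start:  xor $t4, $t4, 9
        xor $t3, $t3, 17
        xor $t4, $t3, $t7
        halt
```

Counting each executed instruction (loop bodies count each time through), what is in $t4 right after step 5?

after li $t4, 13: $t4=13
after li $t3, 14: $t3=14
after li $t7, 6: $t7=6
after mul $t4, $t7, $t7: $t4=6*6=36
cmp $t4, 7  (cmp 36,7)
After step 5: $t4 = 36.

36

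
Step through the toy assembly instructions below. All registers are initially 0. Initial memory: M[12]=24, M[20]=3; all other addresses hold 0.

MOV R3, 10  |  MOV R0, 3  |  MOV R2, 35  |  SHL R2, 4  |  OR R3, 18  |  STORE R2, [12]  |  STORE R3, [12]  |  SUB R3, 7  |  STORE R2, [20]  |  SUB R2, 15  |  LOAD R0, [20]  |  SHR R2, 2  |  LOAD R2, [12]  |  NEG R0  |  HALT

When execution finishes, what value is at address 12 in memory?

26

R3=10
R0=3
R2=35
R2=35<<4=560
R3=10|18=26
STORE R2, [12] → M[12]=560
STORE R3, [12] → M[12]=26
R3=26-7=19
STORE R2, [20] → M[20]=560
R2=560-15=545
R0=M[20]=560
R2=545>>2=136
R2=M[12]=26
R0=-(560)=-560
halt.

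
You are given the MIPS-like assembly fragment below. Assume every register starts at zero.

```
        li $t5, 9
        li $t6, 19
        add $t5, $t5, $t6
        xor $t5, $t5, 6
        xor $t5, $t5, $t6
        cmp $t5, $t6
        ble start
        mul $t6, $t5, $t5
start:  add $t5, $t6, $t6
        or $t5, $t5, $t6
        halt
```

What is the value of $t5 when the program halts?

55

$t5=9
$t6=19
$t5=9+19=28
$t5=28^6=26
$t5=26^19=9
cmp $t5, $t6  (cmp 9,19)
ble start: taken
$t5=19+19=38
$t5=38|19=55
halt.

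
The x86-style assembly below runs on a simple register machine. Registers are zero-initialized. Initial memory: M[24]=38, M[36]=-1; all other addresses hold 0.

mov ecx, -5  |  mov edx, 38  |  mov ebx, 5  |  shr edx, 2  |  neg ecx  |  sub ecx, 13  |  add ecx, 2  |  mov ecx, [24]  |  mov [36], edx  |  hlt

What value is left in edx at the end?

ecx=-5
edx=38
ebx=5
edx=38>>2=9
ecx=-(-5)=5
ecx=5-13=-8
ecx=(-8)+2=-6
ecx=M[24]=38
mov [36], edx → M[36]=9
halt.

9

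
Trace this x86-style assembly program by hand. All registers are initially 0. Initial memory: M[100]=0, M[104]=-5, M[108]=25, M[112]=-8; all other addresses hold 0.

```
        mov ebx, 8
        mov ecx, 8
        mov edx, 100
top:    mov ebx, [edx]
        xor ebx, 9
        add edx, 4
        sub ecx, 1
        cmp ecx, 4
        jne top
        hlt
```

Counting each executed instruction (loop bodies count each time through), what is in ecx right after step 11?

after mov ebx, 8: ebx=8
after mov ecx, 8: ecx=8
after mov edx, 100: edx=100
after mov ebx, [edx]: ebx=M[100]=0
after xor ebx, 9: ebx=0^9=9
after add edx, 4: edx=100+4=104
after sub ecx, 1: ecx=8-1=7
cmp ecx, 4  (cmp 7,4)
jne top: taken
after mov ebx, [edx]: ebx=M[104]=-5
after xor ebx, 9: ebx=(-5)^9=-14
After step 11: ecx = 7.

7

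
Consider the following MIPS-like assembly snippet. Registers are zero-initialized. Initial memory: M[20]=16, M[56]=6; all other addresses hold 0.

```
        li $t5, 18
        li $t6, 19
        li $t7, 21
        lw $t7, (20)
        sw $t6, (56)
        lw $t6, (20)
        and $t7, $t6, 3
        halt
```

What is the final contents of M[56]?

19

li $t5, 18 → $t5=18
li $t6, 19 → $t6=19
li $t7, 21 → $t7=21
lw $t7, (20) → $t7=M[20]=16
sw $t6, (56) → M[56]=19
lw $t6, (20) → $t6=M[20]=16
and $t7, $t6, 3 → $t7=16&3=0
halt.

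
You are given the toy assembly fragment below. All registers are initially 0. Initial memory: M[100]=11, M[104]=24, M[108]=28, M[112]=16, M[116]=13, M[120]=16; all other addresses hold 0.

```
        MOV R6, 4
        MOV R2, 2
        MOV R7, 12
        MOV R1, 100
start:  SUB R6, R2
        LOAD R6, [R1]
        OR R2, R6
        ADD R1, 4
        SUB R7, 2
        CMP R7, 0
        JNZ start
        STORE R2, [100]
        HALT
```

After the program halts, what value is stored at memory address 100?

R6=4
R2=2
R7=12
R1=100
R6=4-2=2
R6=M[100]=11
R2=2|11=11
R1=100+4=104
R7=12-2=10
CMP R7, 0  (cmp 10,0)
JNZ start: taken
R6=11-11=0
R6=M[104]=24
R2=11|24=27
R1=104+4=108
R7=10-2=8
CMP R7, 0  (cmp 8,0)
JNZ start: taken
R6=24-27=-3
R6=M[108]=28
R2=27|28=31
R1=108+4=112
R7=8-2=6
CMP R7, 0  (cmp 6,0)
JNZ start: taken
R6=28-31=-3
R6=M[112]=16
R2=31|16=31
R1=112+4=116
R7=6-2=4
CMP R7, 0  (cmp 4,0)
JNZ start: taken
R6=16-31=-15
R6=M[116]=13
R2=31|13=31
R1=116+4=120
R7=4-2=2
CMP R7, 0  (cmp 2,0)
JNZ start: taken
R6=13-31=-18
R6=M[120]=16
R2=31|16=31
R1=120+4=124
R7=2-2=0
CMP R7, 0  (cmp 0,0)
JNZ start: not taken
STORE R2, [100] → M[100]=31
halt.

31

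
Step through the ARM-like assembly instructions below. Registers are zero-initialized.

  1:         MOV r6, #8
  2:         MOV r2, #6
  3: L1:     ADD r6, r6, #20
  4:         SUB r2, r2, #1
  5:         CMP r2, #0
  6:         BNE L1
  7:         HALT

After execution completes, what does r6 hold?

r6=8
r2=6
r6=8+20=28
r2=6-1=5
CMP r2, #0  (cmp 5,0)
BNE L1: taken
r6=28+20=48
r2=5-1=4
CMP r2, #0  (cmp 4,0)
BNE L1: taken
r6=48+20=68
r2=4-1=3
CMP r2, #0  (cmp 3,0)
BNE L1: taken
r6=68+20=88
r2=3-1=2
CMP r2, #0  (cmp 2,0)
BNE L1: taken
r6=88+20=108
r2=2-1=1
CMP r2, #0  (cmp 1,0)
BNE L1: taken
r6=108+20=128
r2=1-1=0
CMP r2, #0  (cmp 0,0)
BNE L1: not taken
halt.

128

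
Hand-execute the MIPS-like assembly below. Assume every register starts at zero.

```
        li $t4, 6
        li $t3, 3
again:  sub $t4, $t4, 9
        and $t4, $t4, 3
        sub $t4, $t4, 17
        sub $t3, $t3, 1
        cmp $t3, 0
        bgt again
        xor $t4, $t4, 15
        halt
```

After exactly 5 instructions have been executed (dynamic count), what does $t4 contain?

li $t4, 6 → $t4=6
li $t3, 3 → $t3=3
sub $t4, $t4, 9 → $t4=6-9=-3
and $t4, $t4, 3 → $t4=(-3)&3=1
sub $t4, $t4, 17 → $t4=1-17=-16
After step 5: $t4 = -16.

-16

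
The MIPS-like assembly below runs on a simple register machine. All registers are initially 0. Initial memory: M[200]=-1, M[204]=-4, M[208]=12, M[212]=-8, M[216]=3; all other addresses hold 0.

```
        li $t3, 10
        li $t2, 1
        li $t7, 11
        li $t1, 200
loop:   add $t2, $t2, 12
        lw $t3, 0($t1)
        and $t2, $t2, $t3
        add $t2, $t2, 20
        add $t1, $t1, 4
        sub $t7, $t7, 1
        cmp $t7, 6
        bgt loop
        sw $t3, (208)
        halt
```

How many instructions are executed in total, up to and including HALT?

46

li $t3, 10 → $t3=10
li $t2, 1 → $t2=1
li $t7, 11 → $t7=11
li $t1, 200 → $t1=200
add $t2, $t2, 12 → $t2=1+12=13
lw $t3, 0($t1) → $t3=M[200]=-1
and $t2, $t2, $t3 → $t2=13&(-1)=13
add $t2, $t2, 20 → $t2=13+20=33
add $t1, $t1, 4 → $t1=200+4=204
sub $t7, $t7, 1 → $t7=11-1=10
cmp $t7, 6  (cmp 10,6)
bgt loop: taken
add $t2, $t2, 12 → $t2=33+12=45
lw $t3, 0($t1) → $t3=M[204]=-4
and $t2, $t2, $t3 → $t2=45&(-4)=44
add $t2, $t2, 20 → $t2=44+20=64
add $t1, $t1, 4 → $t1=204+4=208
sub $t7, $t7, 1 → $t7=10-1=9
cmp $t7, 6  (cmp 9,6)
bgt loop: taken
add $t2, $t2, 12 → $t2=64+12=76
lw $t3, 0($t1) → $t3=M[208]=12
and $t2, $t2, $t3 → $t2=76&12=12
add $t2, $t2, 20 → $t2=12+20=32
add $t1, $t1, 4 → $t1=208+4=212
sub $t7, $t7, 1 → $t7=9-1=8
cmp $t7, 6  (cmp 8,6)
bgt loop: taken
add $t2, $t2, 12 → $t2=32+12=44
lw $t3, 0($t1) → $t3=M[212]=-8
and $t2, $t2, $t3 → $t2=44&(-8)=40
add $t2, $t2, 20 → $t2=40+20=60
add $t1, $t1, 4 → $t1=212+4=216
sub $t7, $t7, 1 → $t7=8-1=7
cmp $t7, 6  (cmp 7,6)
bgt loop: taken
add $t2, $t2, 12 → $t2=60+12=72
lw $t3, 0($t1) → $t3=M[216]=3
and $t2, $t2, $t3 → $t2=72&3=0
add $t2, $t2, 20 → $t2=0+20=20
add $t1, $t1, 4 → $t1=216+4=220
sub $t7, $t7, 1 → $t7=7-1=6
cmp $t7, 6  (cmp 6,6)
bgt loop: not taken
sw $t3, (208) → M[208]=3
halt.
Total executed instructions: 46.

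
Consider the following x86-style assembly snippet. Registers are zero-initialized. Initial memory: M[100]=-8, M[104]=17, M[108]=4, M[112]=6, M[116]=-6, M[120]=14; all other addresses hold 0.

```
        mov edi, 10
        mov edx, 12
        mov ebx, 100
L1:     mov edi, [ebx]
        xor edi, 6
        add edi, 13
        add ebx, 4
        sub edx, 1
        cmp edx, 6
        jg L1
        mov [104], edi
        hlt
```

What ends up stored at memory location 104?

21

mov edi, 10 → edi=10
mov edx, 12 → edx=12
mov ebx, 100 → ebx=100
mov edi, [ebx] → edi=M[100]=-8
xor edi, 6 → edi=(-8)^6=-2
add edi, 13 → edi=(-2)+13=11
add ebx, 4 → ebx=100+4=104
sub edx, 1 → edx=12-1=11
cmp edx, 6  (cmp 11,6)
jg L1: taken
mov edi, [ebx] → edi=M[104]=17
xor edi, 6 → edi=17^6=23
add edi, 13 → edi=23+13=36
add ebx, 4 → ebx=104+4=108
sub edx, 1 → edx=11-1=10
cmp edx, 6  (cmp 10,6)
jg L1: taken
mov edi, [ebx] → edi=M[108]=4
xor edi, 6 → edi=4^6=2
add edi, 13 → edi=2+13=15
add ebx, 4 → ebx=108+4=112
sub edx, 1 → edx=10-1=9
cmp edx, 6  (cmp 9,6)
jg L1: taken
mov edi, [ebx] → edi=M[112]=6
xor edi, 6 → edi=6^6=0
add edi, 13 → edi=0+13=13
add ebx, 4 → ebx=112+4=116
sub edx, 1 → edx=9-1=8
cmp edx, 6  (cmp 8,6)
jg L1: taken
mov edi, [ebx] → edi=M[116]=-6
xor edi, 6 → edi=(-6)^6=-4
add edi, 13 → edi=(-4)+13=9
add ebx, 4 → ebx=116+4=120
sub edx, 1 → edx=8-1=7
cmp edx, 6  (cmp 7,6)
jg L1: taken
mov edi, [ebx] → edi=M[120]=14
xor edi, 6 → edi=14^6=8
add edi, 13 → edi=8+13=21
add ebx, 4 → ebx=120+4=124
sub edx, 1 → edx=7-1=6
cmp edx, 6  (cmp 6,6)
jg L1: not taken
mov [104], edi → M[104]=21
halt.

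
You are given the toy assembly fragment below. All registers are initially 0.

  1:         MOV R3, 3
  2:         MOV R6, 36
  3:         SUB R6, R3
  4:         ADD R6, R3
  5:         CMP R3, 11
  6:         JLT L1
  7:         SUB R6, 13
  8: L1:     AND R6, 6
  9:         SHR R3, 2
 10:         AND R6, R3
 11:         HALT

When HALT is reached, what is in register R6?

R3=3
R6=36
R6=36-3=33
R6=33+3=36
CMP R3, 11  (cmp 3,11)
JLT L1: taken
R6=36&6=4
R3=3>>2=0
R6=4&0=0
halt.

0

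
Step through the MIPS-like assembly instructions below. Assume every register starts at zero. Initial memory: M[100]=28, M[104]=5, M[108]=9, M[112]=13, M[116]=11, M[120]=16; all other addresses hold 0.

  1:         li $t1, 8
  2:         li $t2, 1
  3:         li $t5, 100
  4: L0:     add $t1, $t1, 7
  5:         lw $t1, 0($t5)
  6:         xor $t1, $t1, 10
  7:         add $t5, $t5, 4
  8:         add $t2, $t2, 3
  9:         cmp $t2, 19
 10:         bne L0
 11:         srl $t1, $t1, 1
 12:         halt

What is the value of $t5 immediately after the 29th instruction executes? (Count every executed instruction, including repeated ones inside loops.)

116

$t1=8
$t2=1
$t5=100
$t1=8+7=15
$t1=M[100]=28
$t1=28^10=22
$t5=100+4=104
$t2=1+3=4
cmp $t2, 19  (cmp 4,19)
bne L0: taken
$t1=22+7=29
$t1=M[104]=5
$t1=5^10=15
$t5=104+4=108
$t2=4+3=7
cmp $t2, 19  (cmp 7,19)
bne L0: taken
$t1=15+7=22
$t1=M[108]=9
$t1=9^10=3
$t5=108+4=112
$t2=7+3=10
cmp $t2, 19  (cmp 10,19)
bne L0: taken
$t1=3+7=10
$t1=M[112]=13
$t1=13^10=7
$t5=112+4=116
$t2=10+3=13
After step 29: $t5 = 116.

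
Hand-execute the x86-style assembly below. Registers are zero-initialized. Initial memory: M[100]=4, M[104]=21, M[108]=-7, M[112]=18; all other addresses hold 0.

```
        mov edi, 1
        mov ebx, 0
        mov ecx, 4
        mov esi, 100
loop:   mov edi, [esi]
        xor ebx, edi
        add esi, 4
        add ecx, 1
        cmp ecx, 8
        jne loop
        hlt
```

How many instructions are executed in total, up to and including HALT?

mov edi, 1 → edi=1
mov ebx, 0 → ebx=0
mov ecx, 4 → ecx=4
mov esi, 100 → esi=100
mov edi, [esi] → edi=M[100]=4
xor ebx, edi → ebx=0^4=4
add esi, 4 → esi=100+4=104
add ecx, 1 → ecx=4+1=5
cmp ecx, 8  (cmp 5,8)
jne loop: taken
mov edi, [esi] → edi=M[104]=21
xor ebx, edi → ebx=4^21=17
add esi, 4 → esi=104+4=108
add ecx, 1 → ecx=5+1=6
cmp ecx, 8  (cmp 6,8)
jne loop: taken
mov edi, [esi] → edi=M[108]=-7
xor ebx, edi → ebx=17^(-7)=-24
add esi, 4 → esi=108+4=112
add ecx, 1 → ecx=6+1=7
cmp ecx, 8  (cmp 7,8)
jne loop: taken
mov edi, [esi] → edi=M[112]=18
xor ebx, edi → ebx=(-24)^18=-6
add esi, 4 → esi=112+4=116
add ecx, 1 → ecx=7+1=8
cmp ecx, 8  (cmp 8,8)
jne loop: not taken
halt.
Total executed instructions: 29.

29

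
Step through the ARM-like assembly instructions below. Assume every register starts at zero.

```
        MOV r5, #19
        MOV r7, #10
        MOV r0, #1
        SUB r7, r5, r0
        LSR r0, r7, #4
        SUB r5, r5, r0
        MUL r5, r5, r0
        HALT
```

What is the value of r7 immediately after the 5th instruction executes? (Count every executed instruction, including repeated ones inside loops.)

after MOV r5, #19: r5=19
after MOV r7, #10: r7=10
after MOV r0, #1: r0=1
after SUB r7, r5, r0: r7=19-1=18
after LSR r0, r7, #4: r0=18>>4=1
After step 5: r7 = 18.

18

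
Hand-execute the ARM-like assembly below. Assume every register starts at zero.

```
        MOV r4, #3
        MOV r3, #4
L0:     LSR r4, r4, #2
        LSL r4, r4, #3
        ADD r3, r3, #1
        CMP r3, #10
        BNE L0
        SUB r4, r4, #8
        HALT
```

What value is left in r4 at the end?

-8

r4=3
r3=4
r4=3>>2=0
r4=0<<3=0
r3=4+1=5
CMP r3, #10  (cmp 5,10)
BNE L0: taken
r4=0>>2=0
r4=0<<3=0
r3=5+1=6
CMP r3, #10  (cmp 6,10)
BNE L0: taken
r4=0>>2=0
r4=0<<3=0
r3=6+1=7
CMP r3, #10  (cmp 7,10)
BNE L0: taken
r4=0>>2=0
r4=0<<3=0
r3=7+1=8
CMP r3, #10  (cmp 8,10)
BNE L0: taken
r4=0>>2=0
r4=0<<3=0
r3=8+1=9
CMP r3, #10  (cmp 9,10)
BNE L0: taken
r4=0>>2=0
r4=0<<3=0
r3=9+1=10
CMP r3, #10  (cmp 10,10)
BNE L0: not taken
r4=0-8=-8
halt.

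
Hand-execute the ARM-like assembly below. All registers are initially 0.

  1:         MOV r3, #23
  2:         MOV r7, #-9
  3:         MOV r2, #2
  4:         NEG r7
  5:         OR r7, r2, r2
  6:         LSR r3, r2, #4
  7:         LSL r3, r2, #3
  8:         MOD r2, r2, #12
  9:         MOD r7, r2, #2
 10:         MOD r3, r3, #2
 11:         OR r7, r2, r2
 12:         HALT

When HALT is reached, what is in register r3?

0

r3=23
r7=-9
r2=2
r7=-(-9)=9
r7=2|2=2
r3=2>>4=0
r3=2<<3=16
r2=2%12=2
r7=2%2=0
r3=16%2=0
r7=2|2=2
halt.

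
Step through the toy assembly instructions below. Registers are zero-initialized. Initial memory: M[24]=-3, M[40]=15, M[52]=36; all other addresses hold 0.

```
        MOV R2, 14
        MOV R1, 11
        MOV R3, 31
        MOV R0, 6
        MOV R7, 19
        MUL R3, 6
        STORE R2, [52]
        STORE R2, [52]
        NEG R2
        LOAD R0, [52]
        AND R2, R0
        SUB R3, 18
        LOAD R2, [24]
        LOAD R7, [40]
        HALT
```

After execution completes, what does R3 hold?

R2=14
R1=11
R3=31
R0=6
R7=19
R3=31*6=186
STORE R2, [52] → M[52]=14
STORE R2, [52] → M[52]=14
R2=-(14)=-14
R0=M[52]=14
R2=(-14)&14=2
R3=186-18=168
R2=M[24]=-3
R7=M[40]=15
halt.

168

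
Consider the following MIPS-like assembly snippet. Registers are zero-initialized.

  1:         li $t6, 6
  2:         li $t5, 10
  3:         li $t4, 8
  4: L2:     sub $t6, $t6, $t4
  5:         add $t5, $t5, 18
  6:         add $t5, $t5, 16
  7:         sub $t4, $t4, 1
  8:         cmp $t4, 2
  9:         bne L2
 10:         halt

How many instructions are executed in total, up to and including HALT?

li $t6, 6 → $t6=6
li $t5, 10 → $t5=10
li $t4, 8 → $t4=8
sub $t6, $t6, $t4 → $t6=6-8=-2
add $t5, $t5, 18 → $t5=10+18=28
add $t5, $t5, 16 → $t5=28+16=44
sub $t4, $t4, 1 → $t4=8-1=7
cmp $t4, 2  (cmp 7,2)
bne L2: taken
sub $t6, $t6, $t4 → $t6=(-2)-7=-9
add $t5, $t5, 18 → $t5=44+18=62
add $t5, $t5, 16 → $t5=62+16=78
sub $t4, $t4, 1 → $t4=7-1=6
cmp $t4, 2  (cmp 6,2)
bne L2: taken
sub $t6, $t6, $t4 → $t6=(-9)-6=-15
add $t5, $t5, 18 → $t5=78+18=96
add $t5, $t5, 16 → $t5=96+16=112
sub $t4, $t4, 1 → $t4=6-1=5
cmp $t4, 2  (cmp 5,2)
bne L2: taken
sub $t6, $t6, $t4 → $t6=(-15)-5=-20
add $t5, $t5, 18 → $t5=112+18=130
add $t5, $t5, 16 → $t5=130+16=146
sub $t4, $t4, 1 → $t4=5-1=4
cmp $t4, 2  (cmp 4,2)
bne L2: taken
sub $t6, $t6, $t4 → $t6=(-20)-4=-24
add $t5, $t5, 18 → $t5=146+18=164
add $t5, $t5, 16 → $t5=164+16=180
sub $t4, $t4, 1 → $t4=4-1=3
cmp $t4, 2  (cmp 3,2)
bne L2: taken
sub $t6, $t6, $t4 → $t6=(-24)-3=-27
add $t5, $t5, 18 → $t5=180+18=198
add $t5, $t5, 16 → $t5=198+16=214
sub $t4, $t4, 1 → $t4=3-1=2
cmp $t4, 2  (cmp 2,2)
bne L2: not taken
halt.
Total executed instructions: 40.

40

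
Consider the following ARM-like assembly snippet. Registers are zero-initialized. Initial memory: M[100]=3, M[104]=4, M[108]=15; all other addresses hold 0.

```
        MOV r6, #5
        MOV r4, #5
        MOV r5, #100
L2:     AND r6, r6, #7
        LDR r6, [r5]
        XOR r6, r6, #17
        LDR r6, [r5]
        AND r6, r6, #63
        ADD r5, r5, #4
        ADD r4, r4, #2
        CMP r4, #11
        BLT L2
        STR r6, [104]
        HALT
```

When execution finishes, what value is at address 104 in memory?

15

r6=5
r4=5
r5=100
r6=5&7=5
r6=M[100]=3
r6=3^17=18
r6=M[100]=3
r6=3&63=3
r5=100+4=104
r4=5+2=7
CMP r4, #11  (cmp 7,11)
BLT L2: taken
r6=3&7=3
r6=M[104]=4
r6=4^17=21
r6=M[104]=4
r6=4&63=4
r5=104+4=108
r4=7+2=9
CMP r4, #11  (cmp 9,11)
BLT L2: taken
r6=4&7=4
r6=M[108]=15
r6=15^17=30
r6=M[108]=15
r6=15&63=15
r5=108+4=112
r4=9+2=11
CMP r4, #11  (cmp 11,11)
BLT L2: not taken
STR r6, [104] → M[104]=15
halt.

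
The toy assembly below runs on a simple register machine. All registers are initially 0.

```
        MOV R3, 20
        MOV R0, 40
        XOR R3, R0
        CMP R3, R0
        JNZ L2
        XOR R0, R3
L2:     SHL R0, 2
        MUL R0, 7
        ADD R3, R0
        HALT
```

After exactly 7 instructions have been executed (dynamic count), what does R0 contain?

after MOV R3, 20: R3=20
after MOV R0, 40: R0=40
after XOR R3, R0: R3=20^40=60
CMP R3, R0  (cmp 60,40)
JNZ L2: taken
after SHL R0, 2: R0=40<<2=160
after MUL R0, 7: R0=160*7=1120
After step 7: R0 = 1120.

1120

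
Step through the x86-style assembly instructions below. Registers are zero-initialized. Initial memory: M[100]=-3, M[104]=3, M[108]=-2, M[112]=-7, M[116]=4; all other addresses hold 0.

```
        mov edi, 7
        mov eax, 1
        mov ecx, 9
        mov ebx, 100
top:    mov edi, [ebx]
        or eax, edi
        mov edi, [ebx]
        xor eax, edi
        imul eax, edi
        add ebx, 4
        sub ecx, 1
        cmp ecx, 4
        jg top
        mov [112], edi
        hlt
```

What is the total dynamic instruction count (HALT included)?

51

after mov edi, 7: edi=7
after mov eax, 1: eax=1
after mov ecx, 9: ecx=9
after mov ebx, 100: ebx=100
after mov edi, [ebx]: edi=M[100]=-3
after or eax, edi: eax=1|(-3)=-3
after mov edi, [ebx]: edi=M[100]=-3
after xor eax, edi: eax=(-3)^(-3)=0
after imul eax, edi: eax=0*(-3)=0
after add ebx, 4: ebx=100+4=104
after sub ecx, 1: ecx=9-1=8
cmp ecx, 4  (cmp 8,4)
jg top: taken
after mov edi, [ebx]: edi=M[104]=3
after or eax, edi: eax=0|3=3
after mov edi, [ebx]: edi=M[104]=3
after xor eax, edi: eax=3^3=0
after imul eax, edi: eax=0*3=0
after add ebx, 4: ebx=104+4=108
after sub ecx, 1: ecx=8-1=7
cmp ecx, 4  (cmp 7,4)
jg top: taken
after mov edi, [ebx]: edi=M[108]=-2
after or eax, edi: eax=0|(-2)=-2
after mov edi, [ebx]: edi=M[108]=-2
after xor eax, edi: eax=(-2)^(-2)=0
after imul eax, edi: eax=0*(-2)=0
after add ebx, 4: ebx=108+4=112
after sub ecx, 1: ecx=7-1=6
cmp ecx, 4  (cmp 6,4)
jg top: taken
after mov edi, [ebx]: edi=M[112]=-7
after or eax, edi: eax=0|(-7)=-7
after mov edi, [ebx]: edi=M[112]=-7
after xor eax, edi: eax=(-7)^(-7)=0
after imul eax, edi: eax=0*(-7)=0
after add ebx, 4: ebx=112+4=116
after sub ecx, 1: ecx=6-1=5
cmp ecx, 4  (cmp 5,4)
jg top: taken
after mov edi, [ebx]: edi=M[116]=4
after or eax, edi: eax=0|4=4
after mov edi, [ebx]: edi=M[116]=4
after xor eax, edi: eax=4^4=0
after imul eax, edi: eax=0*4=0
after add ebx, 4: ebx=116+4=120
after sub ecx, 1: ecx=5-1=4
cmp ecx, 4  (cmp 4,4)
jg top: not taken
mov [112], edi → M[112]=4
halt.
Total executed instructions: 51.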